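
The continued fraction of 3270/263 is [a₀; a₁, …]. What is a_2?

3

3270 = 12·263 + 114   →  a_0 = 12
263 = 2·114 + 35   →  a_1 = 2
114 = 3·35 + 9   →  a_2 = 3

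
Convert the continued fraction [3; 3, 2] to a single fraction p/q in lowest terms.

Using pₖ = aₖpₖ₋₁ + pₖ₋₂ and qₖ = aₖqₖ₋₁ + qₖ₋₂:
  k=0: a=3, p=3, q=1
  k=1: a=3, p=10, q=3
  k=2: a=2, p=23, q=7

23/7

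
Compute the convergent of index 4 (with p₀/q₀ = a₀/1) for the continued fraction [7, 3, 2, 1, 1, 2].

124/17

Using pₖ = aₖpₖ₋₁ + pₖ₋₂, qₖ = aₖqₖ₋₁ + qₖ₋₂ (with p₋₁=1, p₋₂=0, q₋₁=0, q₋₂=1):
  k=0: a=7, p=7, q=1
  k=1: a=3, p=22, q=3
  k=2: a=2, p=51, q=7
  k=3: a=1, p=73, q=10
  k=4: a=1, p=124, q=17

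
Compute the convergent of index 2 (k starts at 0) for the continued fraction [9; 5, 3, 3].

Using pₖ = aₖpₖ₋₁ + pₖ₋₂, qₖ = aₖqₖ₋₁ + qₖ₋₂ (with p₋₁=1, p₋₂=0, q₋₁=0, q₋₂=1):
  k=0: a=9, p=9, q=1
  k=1: a=5, p=46, q=5
  k=2: a=3, p=147, q=16

147/16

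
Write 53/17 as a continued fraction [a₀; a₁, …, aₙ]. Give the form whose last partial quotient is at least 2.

[3; 8, 2]

53 = 3·17 + 2
17 = 8·2 + 1
2 = 2·1 + 0  (stop)
So 53/17 = [3; 8, 2].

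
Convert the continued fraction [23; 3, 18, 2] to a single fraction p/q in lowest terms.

Using pₖ = aₖpₖ₋₁ + pₖ₋₂ and qₖ = aₖqₖ₋₁ + qₖ₋₂:
  k=0: a=23, p=23, q=1
  k=1: a=3, p=70, q=3
  k=2: a=18, p=1283, q=55
  k=3: a=2, p=2636, q=113

2636/113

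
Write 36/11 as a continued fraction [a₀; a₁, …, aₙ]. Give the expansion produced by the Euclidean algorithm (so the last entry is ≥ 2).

36 = 3×11 + 3
11 = 3×3 + 2
3 = 1×2 + 1
2 = 2×1 + 0  (stop)
So 36/11 = [3; 3, 1, 2].

[3; 3, 1, 2]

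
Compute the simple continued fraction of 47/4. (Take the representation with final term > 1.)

47 = 11×4 + 3
4 = 1×3 + 1
3 = 3×1 + 0  (stop)
So 47/4 = [11; 1, 3].

[11; 1, 3]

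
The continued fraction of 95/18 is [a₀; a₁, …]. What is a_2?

1

95 = 5·18 + 5   →  a_0 = 5
18 = 3·5 + 3   →  a_1 = 3
5 = 1·3 + 2   →  a_2 = 1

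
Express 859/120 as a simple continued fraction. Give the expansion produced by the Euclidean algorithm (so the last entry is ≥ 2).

859 = 7×120 + 19
120 = 6×19 + 6
19 = 3×6 + 1
6 = 6×1 + 0  (stop)
So 859/120 = [7; 6, 3, 6].

[7; 6, 3, 6]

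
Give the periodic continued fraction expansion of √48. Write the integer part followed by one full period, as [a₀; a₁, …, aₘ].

[6; 1, 12]

a₀ = ⌊√48⌋ = 6.
With m₀=0, d₀=1 and mₖ₊₁ = dₖaₖ − mₖ, dₖ₊₁ = (n − mₖ₊₁²)/dₖ, aₖ₊₁ = ⌊(a₀+mₖ₊₁)/dₖ₊₁⌋:
  k=1: m=6, d=12, a=1
  k=2: m=6, d=1, a=12
d=1 and a=2a₀=12 at k=2, so the next step gives (m, d) = (6, 12) again — its k=1 value — and the period has length 2.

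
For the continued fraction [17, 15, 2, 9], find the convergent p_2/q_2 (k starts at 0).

529/31

Using pₖ = aₖpₖ₋₁ + pₖ₋₂, qₖ = aₖqₖ₋₁ + qₖ₋₂ (with p₋₁=1, p₋₂=0, q₋₁=0, q₋₂=1):
  k=0: a=17, p=17, q=1
  k=1: a=15, p=256, q=15
  k=2: a=2, p=529, q=31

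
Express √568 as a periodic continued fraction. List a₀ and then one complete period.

[23; 1, 4, 1, 46]

a₀ = ⌊√568⌋ = 23.
With m₀=0, d₀=1 and mₖ₊₁ = dₖaₖ − mₖ, dₖ₊₁ = (n − mₖ₊₁²)/dₖ, aₖ₊₁ = ⌊(a₀+mₖ₊₁)/dₖ₊₁⌋:
  k=1: m=23, d=39, a=1
  k=2: m=16, d=8, a=4
  k=3: m=16, d=39, a=1
  k=4: m=23, d=1, a=46
d=1 and a=2a₀=46 at k=4, so the next step gives (m, d) = (23, 39) again — its k=1 value — and the period has length 4.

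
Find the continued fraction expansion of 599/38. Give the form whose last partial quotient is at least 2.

[15; 1, 3, 4, 2]

599 = 15×38 + 29
38 = 1×29 + 9
29 = 3×9 + 2
9 = 4×2 + 1
2 = 2×1 + 0  (stop)
So 599/38 = [15; 1, 3, 4, 2].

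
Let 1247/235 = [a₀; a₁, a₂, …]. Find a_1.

3

1247 = 5·235 + 72   →  a_0 = 5
235 = 3·72 + 19   →  a_1 = 3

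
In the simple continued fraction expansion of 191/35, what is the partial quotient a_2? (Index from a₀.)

5

191 = 5·35 + 16   →  a_0 = 5
35 = 2·16 + 3   →  a_1 = 2
16 = 5·3 + 1   →  a_2 = 5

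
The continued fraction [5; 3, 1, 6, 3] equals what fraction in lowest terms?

447/85

Fold from the inside: start with 3/1.
  6 + 1/3 = 19/3
  1 + 3/19 = 22/19
  3 + 19/22 = 85/22
  5 + 22/85 = 447/85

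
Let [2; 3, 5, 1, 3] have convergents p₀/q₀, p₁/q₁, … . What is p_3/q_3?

Using pₖ = aₖpₖ₋₁ + pₖ₋₂, qₖ = aₖqₖ₋₁ + qₖ₋₂ (with p₋₁=1, p₋₂=0, q₋₁=0, q₋₂=1):
  k=0: a=2, p=2, q=1
  k=1: a=3, p=7, q=3
  k=2: a=5, p=37, q=16
  k=3: a=1, p=44, q=19

44/19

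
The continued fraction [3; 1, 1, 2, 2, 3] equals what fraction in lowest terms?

147/41

Using pₖ = aₖpₖ₋₁ + pₖ₋₂ and qₖ = aₖqₖ₋₁ + qₖ₋₂:
  k=0: a=3, p=3, q=1
  k=1: a=1, p=4, q=1
  k=2: a=1, p=7, q=2
  k=3: a=2, p=18, q=5
  k=4: a=2, p=43, q=12
  k=5: a=3, p=147, q=41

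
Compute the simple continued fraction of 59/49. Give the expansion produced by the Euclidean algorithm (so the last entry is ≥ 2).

59 = 1*49 + 10
49 = 4*10 + 9
10 = 1*9 + 1
9 = 9*1 + 0  (stop)
So 59/49 = [1; 4, 1, 9].

[1; 4, 1, 9]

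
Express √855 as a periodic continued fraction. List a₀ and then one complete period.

[29; 4, 6, 4, 58]

a₀ = ⌊√855⌋ = 29.
With m₀=0, d₀=1 and mₖ₊₁ = dₖaₖ − mₖ, dₖ₊₁ = (n − mₖ₊₁²)/dₖ, aₖ₊₁ = ⌊(a₀+mₖ₊₁)/dₖ₊₁⌋:
  k=1: m=29, d=14, a=4
  k=2: m=27, d=9, a=6
  k=3: m=27, d=14, a=4
  k=4: m=29, d=1, a=58
d=1 and a=2a₀=58 at k=4, so the next step gives (m, d) = (29, 14) again — its k=1 value — and the period has length 4.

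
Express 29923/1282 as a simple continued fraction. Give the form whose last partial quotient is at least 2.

29923 = 23*1282 + 437
1282 = 2*437 + 408
437 = 1*408 + 29
408 = 14*29 + 2
29 = 14*2 + 1
2 = 2*1 + 0  (stop)
So 29923/1282 = [23; 2, 1, 14, 14, 2].

[23; 2, 1, 14, 14, 2]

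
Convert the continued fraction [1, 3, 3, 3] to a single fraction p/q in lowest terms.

43/33

Fold from the inside: start with 3/1.
  3 + 1/3 = 10/3
  3 + 3/10 = 33/10
  1 + 10/33 = 43/33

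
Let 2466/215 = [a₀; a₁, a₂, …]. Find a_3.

2466 = 11·215 + 101   →  a_0 = 11
215 = 2·101 + 13   →  a_1 = 2
101 = 7·13 + 10   →  a_2 = 7
13 = 1·10 + 3   →  a_3 = 1

1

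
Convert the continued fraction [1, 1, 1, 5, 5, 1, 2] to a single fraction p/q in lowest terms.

Fold from the inside: start with 2/1.
  1 + 1/2 = 3/2
  5 + 2/3 = 17/3
  5 + 3/17 = 88/17
  1 + 17/88 = 105/88
  1 + 88/105 = 193/105
  1 + 105/193 = 298/193

298/193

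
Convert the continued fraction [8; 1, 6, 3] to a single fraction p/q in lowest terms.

195/22

Using pₖ = aₖpₖ₋₁ + pₖ₋₂ and qₖ = aₖqₖ₋₁ + qₖ₋₂:
  k=0: a=8, p=8, q=1
  k=1: a=1, p=9, q=1
  k=2: a=6, p=62, q=7
  k=3: a=3, p=195, q=22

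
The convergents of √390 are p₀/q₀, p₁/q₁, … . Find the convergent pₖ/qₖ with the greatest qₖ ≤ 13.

79/4

√390 = [19; 1, 2, 1, 38, …] (period length 4).
Convergents:
  p_0/q_0 = 19/1
  p_1/q_1 = 20/1
  p_2/q_2 = 59/3
  p_3/q_3 = 79/4
  p_4/q_4 = 3061/155
q_3 = 4 ≤ 13 < 155 = q_4, so the answer is 79/4.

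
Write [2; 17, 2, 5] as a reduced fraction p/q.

Fold from the inside: start with 5/1.
  2 + 1/5 = 11/5
  17 + 5/11 = 192/11
  2 + 11/192 = 395/192

395/192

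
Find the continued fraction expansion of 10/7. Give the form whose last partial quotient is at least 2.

[1; 2, 3]

10 = 1*7 + 3
7 = 2*3 + 1
3 = 3*1 + 0  (stop)
So 10/7 = [1; 2, 3].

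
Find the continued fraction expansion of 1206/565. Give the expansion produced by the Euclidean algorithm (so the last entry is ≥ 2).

1206 = 2×565 + 76
565 = 7×76 + 33
76 = 2×33 + 10
33 = 3×10 + 3
10 = 3×3 + 1
3 = 3×1 + 0  (stop)
So 1206/565 = [2; 7, 2, 3, 3, 3].

[2; 7, 2, 3, 3, 3]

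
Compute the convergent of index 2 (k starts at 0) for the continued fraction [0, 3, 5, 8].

5/16

Using pₖ = aₖpₖ₋₁ + pₖ₋₂, qₖ = aₖqₖ₋₁ + qₖ₋₂ (with p₋₁=1, p₋₂=0, q₋₁=0, q₋₂=1):
  k=0: a=0, p=0, q=1
  k=1: a=3, p=1, q=3
  k=2: a=5, p=5, q=16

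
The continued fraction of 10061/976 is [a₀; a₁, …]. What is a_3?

10061 = 10·976 + 301   →  a_0 = 10
976 = 3·301 + 73   →  a_1 = 3
301 = 4·73 + 9   →  a_2 = 4
73 = 8·9 + 1   →  a_3 = 8

8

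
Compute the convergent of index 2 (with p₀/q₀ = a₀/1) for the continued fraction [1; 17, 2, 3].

Using pₖ = aₖpₖ₋₁ + pₖ₋₂, qₖ = aₖqₖ₋₁ + qₖ₋₂ (with p₋₁=1, p₋₂=0, q₋₁=0, q₋₂=1):
  k=0: a=1, p=1, q=1
  k=1: a=17, p=18, q=17
  k=2: a=2, p=37, q=35

37/35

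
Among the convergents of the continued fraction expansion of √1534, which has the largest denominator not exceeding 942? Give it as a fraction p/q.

18369/469

√1534 = [39; 6, 78, …] (period length 2).
Convergents:
  p_0/q_0 = 39/1
  p_1/q_1 = 235/6
  p_2/q_2 = 18369/469
  p_3/q_3 = 110449/2820
q_2 = 469 ≤ 942 < 2820 = q_3, so the answer is 18369/469.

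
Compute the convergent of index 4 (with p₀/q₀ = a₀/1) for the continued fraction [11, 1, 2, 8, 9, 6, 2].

2663/228

Using pₖ = aₖpₖ₋₁ + pₖ₋₂, qₖ = aₖqₖ₋₁ + qₖ₋₂ (with p₋₁=1, p₋₂=0, q₋₁=0, q₋₂=1):
  k=0: a=11, p=11, q=1
  k=1: a=1, p=12, q=1
  k=2: a=2, p=35, q=3
  k=3: a=8, p=292, q=25
  k=4: a=9, p=2663, q=228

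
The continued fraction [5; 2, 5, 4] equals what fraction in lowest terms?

Using pₖ = aₖpₖ₋₁ + pₖ₋₂ and qₖ = aₖqₖ₋₁ + qₖ₋₂:
  k=0: a=5, p=5, q=1
  k=1: a=2, p=11, q=2
  k=2: a=5, p=60, q=11
  k=3: a=4, p=251, q=46

251/46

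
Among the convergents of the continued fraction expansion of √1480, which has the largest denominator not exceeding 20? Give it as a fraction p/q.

654/17

√1480 = [38; 2, 8, 19, 8, 2, 76, …] (period length 6).
Convergents:
  p_0/q_0 = 38/1
  p_1/q_1 = 77/2
  p_2/q_2 = 654/17
  p_3/q_3 = 12503/325
q_2 = 17 ≤ 20 < 325 = q_3, so the answer is 654/17.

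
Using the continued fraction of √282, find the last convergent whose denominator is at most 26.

403/24

√282 = [16; 1, 3, 1, 4, 1, 3, 1, 32, …] (period length 8).
Convergents:
  p_0/q_0 = 16/1
  p_1/q_1 = 17/1
  p_2/q_2 = 67/4
  p_3/q_3 = 84/5
  p_4/q_4 = 403/24
  p_5/q_5 = 487/29
q_4 = 24 ≤ 26 < 29 = q_5, so the answer is 403/24.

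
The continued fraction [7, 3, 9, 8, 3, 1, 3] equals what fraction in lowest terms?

Fold from the inside: start with 3/1.
  1 + 1/3 = 4/3
  3 + 3/4 = 15/4
  8 + 4/15 = 124/15
  9 + 15/124 = 1131/124
  3 + 124/1131 = 3517/1131
  7 + 1131/3517 = 25750/3517

25750/3517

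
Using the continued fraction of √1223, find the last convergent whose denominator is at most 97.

√1223 = [34; 1, 33, 1, 68, …] (period length 4).
Convergents:
  p_0/q_0 = 34/1
  p_1/q_1 = 35/1
  p_2/q_2 = 1189/34
  p_3/q_3 = 1224/35
  p_4/q_4 = 84421/2414
q_3 = 35 ≤ 97 < 2414 = q_4, so the answer is 1224/35.

1224/35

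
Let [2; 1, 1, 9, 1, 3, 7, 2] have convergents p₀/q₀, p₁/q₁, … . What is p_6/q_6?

1502/595

Using pₖ = aₖpₖ₋₁ + pₖ₋₂, qₖ = aₖqₖ₋₁ + qₖ₋₂ (with p₋₁=1, p₋₂=0, q₋₁=0, q₋₂=1):
  k=0: a=2, p=2, q=1
  k=1: a=1, p=3, q=1
  k=2: a=1, p=5, q=2
  k=3: a=9, p=48, q=19
  k=4: a=1, p=53, q=21
  k=5: a=3, p=207, q=82
  k=6: a=7, p=1502, q=595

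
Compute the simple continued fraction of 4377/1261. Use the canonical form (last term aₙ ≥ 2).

4377 = 3*1261 + 594
1261 = 2*594 + 73
594 = 8*73 + 10
73 = 7*10 + 3
10 = 3*3 + 1
3 = 3*1 + 0  (stop)
So 4377/1261 = [3; 2, 8, 7, 3, 3].

[3; 2, 8, 7, 3, 3]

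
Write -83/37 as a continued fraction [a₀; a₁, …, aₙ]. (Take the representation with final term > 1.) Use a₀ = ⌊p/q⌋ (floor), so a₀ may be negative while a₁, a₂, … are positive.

[-3; 1, 3, 9]

-83 = -3*37 + 28
37 = 1*28 + 9
28 = 3*9 + 1
9 = 9*1 + 0  (stop)
So -83/37 = [-3; 1, 3, 9].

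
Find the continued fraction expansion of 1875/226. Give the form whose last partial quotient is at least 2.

[8; 3, 2, 1, 2, 8]

1875 = 8·226 + 67
226 = 3·67 + 25
67 = 2·25 + 17
25 = 1·17 + 8
17 = 2·8 + 1
8 = 8·1 + 0  (stop)
So 1875/226 = [8; 3, 2, 1, 2, 8].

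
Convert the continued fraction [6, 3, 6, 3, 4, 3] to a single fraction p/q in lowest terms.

Fold from the inside: start with 3/1.
  4 + 1/3 = 13/3
  3 + 3/13 = 42/13
  6 + 13/42 = 265/42
  3 + 42/265 = 837/265
  6 + 265/837 = 5287/837

5287/837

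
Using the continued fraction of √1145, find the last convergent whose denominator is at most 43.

1252/37

√1145 = [33; 1, 5, 5, 1, 66, …] (period length 5).
Convergents:
  p_0/q_0 = 33/1
  p_1/q_1 = 34/1
  p_2/q_2 = 203/6
  p_3/q_3 = 1049/31
  p_4/q_4 = 1252/37
  p_5/q_5 = 83681/2473
q_4 = 37 ≤ 43 < 2473 = q_5, so the answer is 1252/37.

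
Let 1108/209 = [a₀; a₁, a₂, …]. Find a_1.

1108 = 5·209 + 63   →  a_0 = 5
209 = 3·63 + 20   →  a_1 = 3

3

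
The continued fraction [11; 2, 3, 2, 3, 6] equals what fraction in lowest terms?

Fold from the inside: start with 6/1.
  3 + 1/6 = 19/6
  2 + 6/19 = 44/19
  3 + 19/44 = 151/44
  2 + 44/151 = 346/151
  11 + 151/346 = 3957/346

3957/346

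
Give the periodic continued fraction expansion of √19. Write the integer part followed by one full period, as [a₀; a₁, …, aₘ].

a₀ = ⌊√19⌋ = 4.

[4; 2, 1, 3, 1, 2, 8]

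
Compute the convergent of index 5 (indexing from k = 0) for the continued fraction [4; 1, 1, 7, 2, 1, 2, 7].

213/47

Using pₖ = aₖpₖ₋₁ + pₖ₋₂, qₖ = aₖqₖ₋₁ + qₖ₋₂ (with p₋₁=1, p₋₂=0, q₋₁=0, q₋₂=1):
  k=0: a=4, p=4, q=1
  k=1: a=1, p=5, q=1
  k=2: a=1, p=9, q=2
  k=3: a=7, p=68, q=15
  k=4: a=2, p=145, q=32
  k=5: a=1, p=213, q=47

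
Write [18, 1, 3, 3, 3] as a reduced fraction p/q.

Fold from the inside: start with 3/1.
  3 + 1/3 = 10/3
  3 + 3/10 = 33/10
  1 + 10/33 = 43/33
  18 + 33/43 = 807/43

807/43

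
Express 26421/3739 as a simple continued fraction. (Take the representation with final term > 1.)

26421 = 7×3739 + 248
3739 = 15×248 + 19
248 = 13×19 + 1
19 = 19×1 + 0  (stop)
So 26421/3739 = [7; 15, 13, 19].

[7; 15, 13, 19]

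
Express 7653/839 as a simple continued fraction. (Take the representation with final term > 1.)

7653 = 9×839 + 102
839 = 8×102 + 23
102 = 4×23 + 10
23 = 2×10 + 3
10 = 3×3 + 1
3 = 3×1 + 0  (stop)
So 7653/839 = [9; 8, 4, 2, 3, 3].

[9; 8, 4, 2, 3, 3]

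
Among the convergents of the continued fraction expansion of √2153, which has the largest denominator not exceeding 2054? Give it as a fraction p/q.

√2153 = [46; 2, 2, 92, …] (period length 3).
Convergents:
  p_0/q_0 = 46/1
  p_1/q_1 = 93/2
  p_2/q_2 = 232/5
  p_3/q_3 = 21437/462
  p_4/q_4 = 43106/929
  p_5/q_5 = 107649/2320
q_4 = 929 ≤ 2054 < 2320 = q_5, so the answer is 43106/929.

43106/929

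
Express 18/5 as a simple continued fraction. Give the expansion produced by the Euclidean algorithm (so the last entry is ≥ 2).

18 = 3·5 + 3
5 = 1·3 + 2
3 = 1·2 + 1
2 = 2·1 + 0  (stop)
So 18/5 = [3; 1, 1, 2].

[3; 1, 1, 2]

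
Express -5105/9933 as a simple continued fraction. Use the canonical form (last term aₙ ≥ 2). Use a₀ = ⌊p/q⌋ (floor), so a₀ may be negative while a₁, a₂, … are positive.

[-1; 2, 17, 2, 3, 19, 2]

-5105 = -1·9933 + 4828
9933 = 2·4828 + 277
4828 = 17·277 + 119
277 = 2·119 + 39
119 = 3·39 + 2
39 = 19·2 + 1
2 = 2·1 + 0  (stop)
So -5105/9933 = [-1; 2, 17, 2, 3, 19, 2].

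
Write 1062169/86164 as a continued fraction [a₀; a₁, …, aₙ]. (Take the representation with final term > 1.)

1062169 = 12*86164 + 28201
86164 = 3*28201 + 1561
28201 = 18*1561 + 103
1561 = 15*103 + 16
103 = 6*16 + 7
16 = 2*7 + 2
7 = 3*2 + 1
2 = 2*1 + 0  (stop)
So 1062169/86164 = [12; 3, 18, 15, 6, 2, 3, 2].

[12; 3, 18, 15, 6, 2, 3, 2]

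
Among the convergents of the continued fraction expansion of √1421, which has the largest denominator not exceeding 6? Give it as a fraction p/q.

113/3

√1421 = [37; 1, 2, 3, 2, 3, 2, 1, 74, …] (period length 8).
Convergents:
  p_0/q_0 = 37/1
  p_1/q_1 = 38/1
  p_2/q_2 = 113/3
  p_3/q_3 = 377/10
q_2 = 3 ≤ 6 < 10 = q_3, so the answer is 113/3.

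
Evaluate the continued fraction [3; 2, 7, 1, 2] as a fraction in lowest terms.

170/49

Fold from the inside: start with 2/1.
  1 + 1/2 = 3/2
  7 + 2/3 = 23/3
  2 + 3/23 = 49/23
  3 + 23/49 = 170/49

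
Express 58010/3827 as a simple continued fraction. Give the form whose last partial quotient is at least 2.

[15; 6, 3, 14, 14]

58010 = 15*3827 + 605
3827 = 6*605 + 197
605 = 3*197 + 14
197 = 14*14 + 1
14 = 14*1 + 0  (stop)
So 58010/3827 = [15; 6, 3, 14, 14].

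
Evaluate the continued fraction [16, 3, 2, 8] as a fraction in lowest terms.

961/59

Fold from the inside: start with 8/1.
  2 + 1/8 = 17/8
  3 + 8/17 = 59/17
  16 + 17/59 = 961/59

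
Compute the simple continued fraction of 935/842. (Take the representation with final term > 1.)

935 = 1*842 + 93
842 = 9*93 + 5
93 = 18*5 + 3
5 = 1*3 + 2
3 = 1*2 + 1
2 = 2*1 + 0  (stop)
So 935/842 = [1; 9, 18, 1, 1, 2].

[1; 9, 18, 1, 1, 2]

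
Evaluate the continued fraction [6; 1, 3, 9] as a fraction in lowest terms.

Using pₖ = aₖpₖ₋₁ + pₖ₋₂ and qₖ = aₖqₖ₋₁ + qₖ₋₂:
  k=0: a=6, p=6, q=1
  k=1: a=1, p=7, q=1
  k=2: a=3, p=27, q=4
  k=3: a=9, p=250, q=37

250/37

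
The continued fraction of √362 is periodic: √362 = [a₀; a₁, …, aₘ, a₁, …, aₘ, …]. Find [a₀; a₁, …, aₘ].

[19; 38]

a₀ = ⌊√362⌋ = 19.
With m₀=0, d₀=1 and mₖ₊₁ = dₖaₖ − mₖ, dₖ₊₁ = (n − mₖ₊₁²)/dₖ, aₖ₊₁ = ⌊(a₀+mₖ₊₁)/dₖ₊₁⌋:
  k=1: m=19, d=1, a=38
d=1 and a=2a₀=38 at k=1, so the next step gives (m, d) = (19, 1) again — its k=1 value — and the period has length 1.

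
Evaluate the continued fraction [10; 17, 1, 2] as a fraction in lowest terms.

533/53

Fold from the inside: start with 2/1.
  1 + 1/2 = 3/2
  17 + 2/3 = 53/3
  10 + 3/53 = 533/53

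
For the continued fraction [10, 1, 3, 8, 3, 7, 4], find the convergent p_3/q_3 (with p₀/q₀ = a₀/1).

355/33

Using pₖ = aₖpₖ₋₁ + pₖ₋₂, qₖ = aₖqₖ₋₁ + qₖ₋₂ (with p₋₁=1, p₋₂=0, q₋₁=0, q₋₂=1):
  k=0: a=10, p=10, q=1
  k=1: a=1, p=11, q=1
  k=2: a=3, p=43, q=4
  k=3: a=8, p=355, q=33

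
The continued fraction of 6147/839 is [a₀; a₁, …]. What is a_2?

16

6147 = 7·839 + 274   →  a_0 = 7
839 = 3·274 + 17   →  a_1 = 3
274 = 16·17 + 2   →  a_2 = 16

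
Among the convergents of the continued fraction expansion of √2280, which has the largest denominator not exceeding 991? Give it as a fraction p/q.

18288/383

√2280 = [47; 1, 2, 1, 94, …] (period length 4).
Convergents:
  p_0/q_0 = 47/1
  p_1/q_1 = 48/1
  p_2/q_2 = 143/3
  p_3/q_3 = 191/4
  p_4/q_4 = 18097/379
  p_5/q_5 = 18288/383
  p_6/q_6 = 54673/1145
q_5 = 383 ≤ 991 < 1145 = q_6, so the answer is 18288/383.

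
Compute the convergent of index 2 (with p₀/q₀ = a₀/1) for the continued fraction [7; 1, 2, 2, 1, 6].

23/3

Using pₖ = aₖpₖ₋₁ + pₖ₋₂, qₖ = aₖqₖ₋₁ + qₖ₋₂ (with p₋₁=1, p₋₂=0, q₋₁=0, q₋₂=1):
  k=0: a=7, p=7, q=1
  k=1: a=1, p=8, q=1
  k=2: a=2, p=23, q=3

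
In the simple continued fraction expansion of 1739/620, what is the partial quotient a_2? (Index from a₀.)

1739 = 2·620 + 499   →  a_0 = 2
620 = 1·499 + 121   →  a_1 = 1
499 = 4·121 + 15   →  a_2 = 4

4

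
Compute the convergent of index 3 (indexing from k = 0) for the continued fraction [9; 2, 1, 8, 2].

243/26

Using pₖ = aₖpₖ₋₁ + pₖ₋₂, qₖ = aₖqₖ₋₁ + qₖ₋₂ (with p₋₁=1, p₋₂=0, q₋₁=0, q₋₂=1):
  k=0: a=9, p=9, q=1
  k=1: a=2, p=19, q=2
  k=2: a=1, p=28, q=3
  k=3: a=8, p=243, q=26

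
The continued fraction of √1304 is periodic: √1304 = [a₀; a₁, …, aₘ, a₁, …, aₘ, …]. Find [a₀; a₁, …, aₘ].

[36; 9, 72]

a₀ = ⌊√1304⌋ = 36.
With m₀=0, d₀=1 and mₖ₊₁ = dₖaₖ − mₖ, dₖ₊₁ = (n − mₖ₊₁²)/dₖ, aₖ₊₁ = ⌊(a₀+mₖ₊₁)/dₖ₊₁⌋:
  k=1: m=36, d=8, a=9
  k=2: m=36, d=1, a=72
d=1 and a=2a₀=72 at k=2, so the next step gives (m, d) = (36, 8) again — its k=1 value — and the period has length 2.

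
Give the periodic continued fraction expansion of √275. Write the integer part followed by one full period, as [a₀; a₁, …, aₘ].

a₀ = ⌊√275⌋ = 16.

[16; 1, 1, 2, 1, 1, 32]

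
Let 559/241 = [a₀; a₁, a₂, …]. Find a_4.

2

559 = 2·241 + 77   →  a_0 = 2
241 = 3·77 + 10   →  a_1 = 3
77 = 7·10 + 7   →  a_2 = 7
10 = 1·7 + 3   →  a_3 = 1
7 = 2·3 + 1   →  a_4 = 2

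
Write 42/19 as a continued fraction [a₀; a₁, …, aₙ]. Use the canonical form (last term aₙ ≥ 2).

42 = 2*19 + 4
19 = 4*4 + 3
4 = 1*3 + 1
3 = 3*1 + 0  (stop)
So 42/19 = [2; 4, 1, 3].

[2; 4, 1, 3]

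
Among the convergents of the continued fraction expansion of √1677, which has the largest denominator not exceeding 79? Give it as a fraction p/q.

√1677 = [40; 1, 19, 2, 19, 1, 80, …] (period length 6).
Convergents:
  p_0/q_0 = 40/1
  p_1/q_1 = 41/1
  p_2/q_2 = 819/20
  p_3/q_3 = 1679/41
  p_4/q_4 = 32720/799
q_3 = 41 ≤ 79 < 799 = q_4, so the answer is 1679/41.

1679/41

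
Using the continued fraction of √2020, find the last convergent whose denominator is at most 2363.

72765/1619

√2020 = [44; 1, 16, 1, 88, …] (period length 4).
Convergents:
  p_0/q_0 = 44/1
  p_1/q_1 = 45/1
  p_2/q_2 = 764/17
  p_3/q_3 = 809/18
  p_4/q_4 = 71956/1601
  p_5/q_5 = 72765/1619
  p_6/q_6 = 1236196/27505
q_5 = 1619 ≤ 2363 < 27505 = q_6, so the answer is 72765/1619.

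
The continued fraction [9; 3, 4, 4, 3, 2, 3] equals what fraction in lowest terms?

Using pₖ = aₖpₖ₋₁ + pₖ₋₂ and qₖ = aₖqₖ₋₁ + qₖ₋₂:
  k=0: a=9, p=9, q=1
  k=1: a=3, p=28, q=3
  k=2: a=4, p=121, q=13
  k=3: a=4, p=512, q=55
  k=4: a=3, p=1657, q=178
  k=5: a=2, p=3826, q=411
  k=6: a=3, p=13135, q=1411

13135/1411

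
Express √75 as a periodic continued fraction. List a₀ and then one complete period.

a₀ = ⌊√75⌋ = 8.

[8; 1, 1, 1, 16]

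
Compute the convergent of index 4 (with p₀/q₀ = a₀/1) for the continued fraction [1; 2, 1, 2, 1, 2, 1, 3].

15/11

Using pₖ = aₖpₖ₋₁ + pₖ₋₂, qₖ = aₖqₖ₋₁ + qₖ₋₂ (with p₋₁=1, p₋₂=0, q₋₁=0, q₋₂=1):
  k=0: a=1, p=1, q=1
  k=1: a=2, p=3, q=2
  k=2: a=1, p=4, q=3
  k=3: a=2, p=11, q=8
  k=4: a=1, p=15, q=11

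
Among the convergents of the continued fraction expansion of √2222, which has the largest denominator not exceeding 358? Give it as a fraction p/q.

√2222 = [47; 7, 4, 7, 94, …] (period length 4).
Convergents:
  p_0/q_0 = 47/1
  p_1/q_1 = 330/7
  p_2/q_2 = 1367/29
  p_3/q_3 = 9899/210
  p_4/q_4 = 931873/19769
q_3 = 210 ≤ 358 < 19769 = q_4, so the answer is 9899/210.

9899/210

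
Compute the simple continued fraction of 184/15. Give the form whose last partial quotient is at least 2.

[12; 3, 1, 3]

184 = 12·15 + 4
15 = 3·4 + 3
4 = 1·3 + 1
3 = 3·1 + 0  (stop)
So 184/15 = [12; 3, 1, 3].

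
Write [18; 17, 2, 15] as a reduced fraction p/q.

Fold from the inside: start with 15/1.
  2 + 1/15 = 31/15
  17 + 15/31 = 542/31
  18 + 31/542 = 9787/542

9787/542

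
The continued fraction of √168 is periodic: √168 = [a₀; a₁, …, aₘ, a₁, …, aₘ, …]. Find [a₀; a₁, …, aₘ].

a₀ = ⌊√168⌋ = 12.

[12; 1, 24]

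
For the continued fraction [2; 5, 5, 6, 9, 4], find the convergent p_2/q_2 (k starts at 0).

Using pₖ = aₖpₖ₋₁ + pₖ₋₂, qₖ = aₖqₖ₋₁ + qₖ₋₂ (with p₋₁=1, p₋₂=0, q₋₁=0, q₋₂=1):
  k=0: a=2, p=2, q=1
  k=1: a=5, p=11, q=5
  k=2: a=5, p=57, q=26

57/26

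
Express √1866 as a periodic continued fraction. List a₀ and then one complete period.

[43; 5, 14, 5, 86]

a₀ = ⌊√1866⌋ = 43.
With m₀=0, d₀=1 and mₖ₊₁ = dₖaₖ − mₖ, dₖ₊₁ = (n − mₖ₊₁²)/dₖ, aₖ₊₁ = ⌊(a₀+mₖ₊₁)/dₖ₊₁⌋:
  k=1: m=43, d=17, a=5
  k=2: m=42, d=6, a=14
  k=3: m=42, d=17, a=5
  k=4: m=43, d=1, a=86
d=1 and a=2a₀=86 at k=4, so the next step gives (m, d) = (43, 17) again — its k=1 value — and the period has length 4.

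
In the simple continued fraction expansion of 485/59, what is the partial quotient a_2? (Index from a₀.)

1

485 = 8·59 + 13   →  a_0 = 8
59 = 4·13 + 7   →  a_1 = 4
13 = 1·7 + 6   →  a_2 = 1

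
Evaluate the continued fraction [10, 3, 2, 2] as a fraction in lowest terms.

175/17

Fold from the inside: start with 2/1.
  2 + 1/2 = 5/2
  3 + 2/5 = 17/5
  10 + 5/17 = 175/17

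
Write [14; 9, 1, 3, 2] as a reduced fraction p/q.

Using pₖ = aₖpₖ₋₁ + pₖ₋₂ and qₖ = aₖqₖ₋₁ + qₖ₋₂:
  k=0: a=14, p=14, q=1
  k=1: a=9, p=127, q=9
  k=2: a=1, p=141, q=10
  k=3: a=3, p=550, q=39
  k=4: a=2, p=1241, q=88

1241/88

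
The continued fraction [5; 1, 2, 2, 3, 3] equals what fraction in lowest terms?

Fold from the inside: start with 3/1.
  3 + 1/3 = 10/3
  2 + 3/10 = 23/10
  2 + 10/23 = 56/23
  1 + 23/56 = 79/56
  5 + 56/79 = 451/79

451/79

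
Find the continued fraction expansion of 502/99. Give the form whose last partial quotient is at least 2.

502 = 5·99 + 7
99 = 14·7 + 1
7 = 7·1 + 0  (stop)
So 502/99 = [5; 14, 7].

[5; 14, 7]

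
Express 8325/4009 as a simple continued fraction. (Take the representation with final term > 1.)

[2; 13, 17, 18]

8325 = 2*4009 + 307
4009 = 13*307 + 18
307 = 17*18 + 1
18 = 18*1 + 0  (stop)
So 8325/4009 = [2; 13, 17, 18].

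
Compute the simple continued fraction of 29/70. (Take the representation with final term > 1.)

29 = 0·70 + 29
70 = 2·29 + 12
29 = 2·12 + 5
12 = 2·5 + 2
5 = 2·2 + 1
2 = 2·1 + 0  (stop)
So 29/70 = [0; 2, 2, 2, 2, 2].

[0; 2, 2, 2, 2, 2]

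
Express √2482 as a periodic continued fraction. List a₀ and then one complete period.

[49; 1, 4, 1, 1, 4, 1, 98]

a₀ = ⌊√2482⌋ = 49.
With m₀=0, d₀=1 and mₖ₊₁ = dₖaₖ − mₖ, dₖ₊₁ = (n − mₖ₊₁²)/dₖ, aₖ₊₁ = ⌊(a₀+mₖ₊₁)/dₖ₊₁⌋:
  k=1: m=49, d=81, a=1
  k=2: m=32, d=18, a=4
  k=3: m=40, d=49, a=1
  k=4: m=9, d=49, a=1
  k=5: m=40, d=18, a=4
  k=6: m=32, d=81, a=1
  k=7: m=49, d=1, a=98
d=1 and a=2a₀=98 at k=7, so the next step gives (m, d) = (49, 81) again — its k=1 value — and the period has length 7.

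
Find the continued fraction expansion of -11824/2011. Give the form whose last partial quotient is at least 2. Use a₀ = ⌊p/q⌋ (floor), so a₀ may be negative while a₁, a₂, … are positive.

-11824 = -6×2011 + 242
2011 = 8×242 + 75
242 = 3×75 + 17
75 = 4×17 + 7
17 = 2×7 + 3
7 = 2×3 + 1
3 = 3×1 + 0  (stop)
So -11824/2011 = [-6; 8, 3, 4, 2, 2, 3].

[-6; 8, 3, 4, 2, 2, 3]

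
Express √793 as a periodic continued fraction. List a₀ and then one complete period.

a₀ = ⌊√793⌋ = 28.

[28; 6, 4, 6, 56]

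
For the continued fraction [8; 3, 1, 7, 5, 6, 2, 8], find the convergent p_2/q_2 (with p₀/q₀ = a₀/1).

Using pₖ = aₖpₖ₋₁ + pₖ₋₂, qₖ = aₖqₖ₋₁ + qₖ₋₂ (with p₋₁=1, p₋₂=0, q₋₁=0, q₋₂=1):
  k=0: a=8, p=8, q=1
  k=1: a=3, p=25, q=3
  k=2: a=1, p=33, q=4

33/4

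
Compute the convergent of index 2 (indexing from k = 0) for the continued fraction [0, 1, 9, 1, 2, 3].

Using pₖ = aₖpₖ₋₁ + pₖ₋₂, qₖ = aₖqₖ₋₁ + qₖ₋₂ (with p₋₁=1, p₋₂=0, q₋₁=0, q₋₂=1):
  k=0: a=0, p=0, q=1
  k=1: a=1, p=1, q=1
  k=2: a=9, p=9, q=10

9/10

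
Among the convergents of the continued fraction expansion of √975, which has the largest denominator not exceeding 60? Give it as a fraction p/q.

1249/40

√975 = [31; 4, 2, 4, 62, …] (period length 4).
Convergents:
  p_0/q_0 = 31/1
  p_1/q_1 = 125/4
  p_2/q_2 = 281/9
  p_3/q_3 = 1249/40
  p_4/q_4 = 77719/2489
q_3 = 40 ≤ 60 < 2489 = q_4, so the answer is 1249/40.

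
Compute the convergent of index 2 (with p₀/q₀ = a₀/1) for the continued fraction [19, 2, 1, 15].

58/3

Using pₖ = aₖpₖ₋₁ + pₖ₋₂, qₖ = aₖqₖ₋₁ + qₖ₋₂ (with p₋₁=1, p₋₂=0, q₋₁=0, q₋₂=1):
  k=0: a=19, p=19, q=1
  k=1: a=2, p=39, q=2
  k=2: a=1, p=58, q=3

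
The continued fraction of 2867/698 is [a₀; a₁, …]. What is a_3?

2867 = 4·698 + 75   →  a_0 = 4
698 = 9·75 + 23   →  a_1 = 9
75 = 3·23 + 6   →  a_2 = 3
23 = 3·6 + 5   →  a_3 = 3

3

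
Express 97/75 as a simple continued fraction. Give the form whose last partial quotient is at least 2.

[1; 3, 2, 2, 4]

97 = 1*75 + 22
75 = 3*22 + 9
22 = 2*9 + 4
9 = 2*4 + 1
4 = 4*1 + 0  (stop)
So 97/75 = [1; 3, 2, 2, 4].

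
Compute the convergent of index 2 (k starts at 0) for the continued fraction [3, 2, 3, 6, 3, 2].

Using pₖ = aₖpₖ₋₁ + pₖ₋₂, qₖ = aₖqₖ₋₁ + qₖ₋₂ (with p₋₁=1, p₋₂=0, q₋₁=0, q₋₂=1):
  k=0: a=3, p=3, q=1
  k=1: a=2, p=7, q=2
  k=2: a=3, p=24, q=7

24/7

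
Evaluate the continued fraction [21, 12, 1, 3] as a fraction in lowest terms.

1075/51

Using pₖ = aₖpₖ₋₁ + pₖ₋₂ and qₖ = aₖqₖ₋₁ + qₖ₋₂:
  k=0: a=21, p=21, q=1
  k=1: a=12, p=253, q=12
  k=2: a=1, p=274, q=13
  k=3: a=3, p=1075, q=51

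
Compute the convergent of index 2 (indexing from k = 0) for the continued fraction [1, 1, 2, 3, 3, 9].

5/3

Using pₖ = aₖpₖ₋₁ + pₖ₋₂, qₖ = aₖqₖ₋₁ + qₖ₋₂ (with p₋₁=1, p₋₂=0, q₋₁=0, q₋₂=1):
  k=0: a=1, p=1, q=1
  k=1: a=1, p=2, q=1
  k=2: a=2, p=5, q=3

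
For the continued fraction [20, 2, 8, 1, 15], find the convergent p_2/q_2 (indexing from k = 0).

Using pₖ = aₖpₖ₋₁ + pₖ₋₂, qₖ = aₖqₖ₋₁ + qₖ₋₂ (with p₋₁=1, p₋₂=0, q₋₁=0, q₋₂=1):
  k=0: a=20, p=20, q=1
  k=1: a=2, p=41, q=2
  k=2: a=8, p=348, q=17

348/17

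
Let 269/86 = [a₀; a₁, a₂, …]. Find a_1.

7

269 = 3·86 + 11   →  a_0 = 3
86 = 7·11 + 9   →  a_1 = 7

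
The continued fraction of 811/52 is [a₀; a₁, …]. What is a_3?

2

811 = 15·52 + 31   →  a_0 = 15
52 = 1·31 + 21   →  a_1 = 1
31 = 1·21 + 10   →  a_2 = 1
21 = 2·10 + 1   →  a_3 = 2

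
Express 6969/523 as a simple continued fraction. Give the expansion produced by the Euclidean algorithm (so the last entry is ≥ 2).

6969 = 13·523 + 170
523 = 3·170 + 13
170 = 13·13 + 1
13 = 13·1 + 0  (stop)
So 6969/523 = [13; 3, 13, 13].

[13; 3, 13, 13]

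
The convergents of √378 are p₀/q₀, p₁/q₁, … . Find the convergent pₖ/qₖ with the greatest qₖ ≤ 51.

836/43

√378 = [19; 2, 3, 1, 4, 1, 3, 2, 38, …] (period length 8).
Convergents:
  p_0/q_0 = 19/1
  p_1/q_1 = 39/2
  p_2/q_2 = 136/7
  p_3/q_3 = 175/9
  p_4/q_4 = 836/43
  p_5/q_5 = 1011/52
q_4 = 43 ≤ 51 < 52 = q_5, so the answer is 836/43.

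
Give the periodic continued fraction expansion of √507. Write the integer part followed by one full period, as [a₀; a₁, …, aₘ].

[22; 1, 1, 14, 1, 1, 44]

a₀ = ⌊√507⌋ = 22.
With m₀=0, d₀=1 and mₖ₊₁ = dₖaₖ − mₖ, dₖ₊₁ = (n − mₖ₊₁²)/dₖ, aₖ₊₁ = ⌊(a₀+mₖ₊₁)/dₖ₊₁⌋:
  k=1: m=22, d=23, a=1
  k=2: m=1, d=22, a=1
  k=3: m=21, d=3, a=14
  k=4: m=21, d=22, a=1
  k=5: m=1, d=23, a=1
  k=6: m=22, d=1, a=44
d=1 and a=2a₀=44 at k=6, so the next step gives (m, d) = (22, 23) again — its k=1 value — and the period has length 6.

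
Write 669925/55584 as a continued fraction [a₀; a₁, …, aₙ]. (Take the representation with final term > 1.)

669925 = 12*55584 + 2917
55584 = 19*2917 + 161
2917 = 18*161 + 19
161 = 8*19 + 9
19 = 2*9 + 1
9 = 9*1 + 0  (stop)
So 669925/55584 = [12; 19, 18, 8, 2, 9].

[12; 19, 18, 8, 2, 9]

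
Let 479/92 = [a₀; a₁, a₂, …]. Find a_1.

479 = 5·92 + 19   →  a_0 = 5
92 = 4·19 + 16   →  a_1 = 4

4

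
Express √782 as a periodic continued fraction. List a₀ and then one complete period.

[27; 1, 26, 1, 54]

a₀ = ⌊√782⌋ = 27.
With m₀=0, d₀=1 and mₖ₊₁ = dₖaₖ − mₖ, dₖ₊₁ = (n − mₖ₊₁²)/dₖ, aₖ₊₁ = ⌊(a₀+mₖ₊₁)/dₖ₊₁⌋:
  k=1: m=27, d=53, a=1
  k=2: m=26, d=2, a=26
  k=3: m=26, d=53, a=1
  k=4: m=27, d=1, a=54
d=1 and a=2a₀=54 at k=4, so the next step gives (m, d) = (27, 53) again — its k=1 value — and the period has length 4.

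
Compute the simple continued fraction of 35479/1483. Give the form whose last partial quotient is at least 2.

35479 = 23*1483 + 1370
1483 = 1*1370 + 113
1370 = 12*113 + 14
113 = 8*14 + 1
14 = 14*1 + 0  (stop)
So 35479/1483 = [23; 1, 12, 8, 14].

[23; 1, 12, 8, 14]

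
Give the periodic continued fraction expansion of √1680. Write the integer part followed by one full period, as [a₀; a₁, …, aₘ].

a₀ = ⌊√1680⌋ = 40.
With m₀=0, d₀=1 and mₖ₊₁ = dₖaₖ − mₖ, dₖ₊₁ = (n − mₖ₊₁²)/dₖ, aₖ₊₁ = ⌊(a₀+mₖ₊₁)/dₖ₊₁⌋:
  k=1: m=40, d=80, a=1
  k=2: m=40, d=1, a=80
d=1 and a=2a₀=80 at k=2, so the next step gives (m, d) = (40, 80) again — its k=1 value — and the period has length 2.

[40; 1, 80]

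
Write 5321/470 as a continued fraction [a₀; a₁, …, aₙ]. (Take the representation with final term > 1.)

[11; 3, 8, 1, 7, 2]

5321 = 11×470 + 151
470 = 3×151 + 17
151 = 8×17 + 15
17 = 1×15 + 2
15 = 7×2 + 1
2 = 2×1 + 0  (stop)
So 5321/470 = [11; 3, 8, 1, 7, 2].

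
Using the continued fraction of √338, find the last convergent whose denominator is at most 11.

√338 = [18; 2, 1, 1, 2, 36, …] (period length 5).
Convergents:
  p_0/q_0 = 18/1
  p_1/q_1 = 37/2
  p_2/q_2 = 55/3
  p_3/q_3 = 92/5
  p_4/q_4 = 239/13
q_3 = 5 ≤ 11 < 13 = q_4, so the answer is 92/5.

92/5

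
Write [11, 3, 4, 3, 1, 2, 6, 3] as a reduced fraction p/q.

Fold from the inside: start with 3/1.
  6 + 1/3 = 19/3
  2 + 3/19 = 41/19
  1 + 19/41 = 60/41
  3 + 41/60 = 221/60
  4 + 60/221 = 944/221
  3 + 221/944 = 3053/944
  11 + 944/3053 = 34527/3053

34527/3053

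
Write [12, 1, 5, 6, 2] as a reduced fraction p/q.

Using pₖ = aₖpₖ₋₁ + pₖ₋₂ and qₖ = aₖqₖ₋₁ + qₖ₋₂:
  k=0: a=12, p=12, q=1
  k=1: a=1, p=13, q=1
  k=2: a=5, p=77, q=6
  k=3: a=6, p=475, q=37
  k=4: a=2, p=1027, q=80

1027/80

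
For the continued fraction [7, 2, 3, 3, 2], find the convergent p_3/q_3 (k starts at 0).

171/23

Using pₖ = aₖpₖ₋₁ + pₖ₋₂, qₖ = aₖqₖ₋₁ + qₖ₋₂ (with p₋₁=1, p₋₂=0, q₋₁=0, q₋₂=1):
  k=0: a=7, p=7, q=1
  k=1: a=2, p=15, q=2
  k=2: a=3, p=52, q=7
  k=3: a=3, p=171, q=23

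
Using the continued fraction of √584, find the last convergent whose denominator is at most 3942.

42049/1740

√584 = [24; 6, 48, …] (period length 2).
Convergents:
  p_0/q_0 = 24/1
  p_1/q_1 = 145/6
  p_2/q_2 = 6984/289
  p_3/q_3 = 42049/1740
  p_4/q_4 = 2025336/83809
q_3 = 1740 ≤ 3942 < 83809 = q_4, so the answer is 42049/1740.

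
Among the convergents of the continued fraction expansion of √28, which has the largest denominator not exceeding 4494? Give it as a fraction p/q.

9403/1777

√28 = [5; 3, 2, 3, 10, …] (period length 4).
Convergents:
  p_0/q_0 = 5/1
  p_1/q_1 = 16/3
  p_2/q_2 = 37/7
  p_3/q_3 = 127/24
  p_4/q_4 = 1307/247
  p_5/q_5 = 4048/765
  p_6/q_6 = 9403/1777
  p_7/q_7 = 32257/6096
q_6 = 1777 ≤ 4494 < 6096 = q_7, so the answer is 9403/1777.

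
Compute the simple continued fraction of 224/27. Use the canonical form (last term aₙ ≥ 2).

224 = 8*27 + 8
27 = 3*8 + 3
8 = 2*3 + 2
3 = 1*2 + 1
2 = 2*1 + 0  (stop)
So 224/27 = [8; 3, 2, 1, 2].

[8; 3, 2, 1, 2]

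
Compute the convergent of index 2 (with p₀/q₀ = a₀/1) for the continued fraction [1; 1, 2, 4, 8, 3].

5/3

Using pₖ = aₖpₖ₋₁ + pₖ₋₂, qₖ = aₖqₖ₋₁ + qₖ₋₂ (with p₋₁=1, p₋₂=0, q₋₁=0, q₋₂=1):
  k=0: a=1, p=1, q=1
  k=1: a=1, p=2, q=1
  k=2: a=2, p=5, q=3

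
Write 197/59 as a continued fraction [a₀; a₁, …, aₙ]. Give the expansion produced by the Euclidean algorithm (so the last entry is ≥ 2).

[3; 2, 1, 19]

197 = 3×59 + 20
59 = 2×20 + 19
20 = 1×19 + 1
19 = 19×1 + 0  (stop)
So 197/59 = [3; 2, 1, 19].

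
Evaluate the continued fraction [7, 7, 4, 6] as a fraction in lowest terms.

1292/181

Using pₖ = aₖpₖ₋₁ + pₖ₋₂ and qₖ = aₖqₖ₋₁ + qₖ₋₂:
  k=0: a=7, p=7, q=1
  k=1: a=7, p=50, q=7
  k=2: a=4, p=207, q=29
  k=3: a=6, p=1292, q=181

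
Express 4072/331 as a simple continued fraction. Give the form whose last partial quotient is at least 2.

4072 = 12·331 + 100
331 = 3·100 + 31
100 = 3·31 + 7
31 = 4·7 + 3
7 = 2·3 + 1
3 = 3·1 + 0  (stop)
So 4072/331 = [12; 3, 3, 4, 2, 3].

[12; 3, 3, 4, 2, 3]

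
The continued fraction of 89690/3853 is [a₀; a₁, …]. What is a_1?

3

89690 = 23·3853 + 1071   →  a_0 = 23
3853 = 3·1071 + 640   →  a_1 = 3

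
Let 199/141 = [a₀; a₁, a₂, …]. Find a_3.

199 = 1·141 + 58   →  a_0 = 1
141 = 2·58 + 25   →  a_1 = 2
58 = 2·25 + 8   →  a_2 = 2
25 = 3·8 + 1   →  a_3 = 3

3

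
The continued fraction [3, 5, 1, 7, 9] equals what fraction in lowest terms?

Using pₖ = aₖpₖ₋₁ + pₖ₋₂ and qₖ = aₖqₖ₋₁ + qₖ₋₂:
  k=0: a=3, p=3, q=1
  k=1: a=5, p=16, q=5
  k=2: a=1, p=19, q=6
  k=3: a=7, p=149, q=47
  k=4: a=9, p=1360, q=429

1360/429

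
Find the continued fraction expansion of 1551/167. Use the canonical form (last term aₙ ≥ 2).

[9; 3, 2, 11, 2]

1551 = 9*167 + 48
167 = 3*48 + 23
48 = 2*23 + 2
23 = 11*2 + 1
2 = 2*1 + 0  (stop)
So 1551/167 = [9; 3, 2, 11, 2].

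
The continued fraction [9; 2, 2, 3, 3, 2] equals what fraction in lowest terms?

Using pₖ = aₖpₖ₋₁ + pₖ₋₂ and qₖ = aₖqₖ₋₁ + qₖ₋₂:
  k=0: a=9, p=9, q=1
  k=1: a=2, p=19, q=2
  k=2: a=2, p=47, q=5
  k=3: a=3, p=160, q=17
  k=4: a=3, p=527, q=56
  k=5: a=2, p=1214, q=129

1214/129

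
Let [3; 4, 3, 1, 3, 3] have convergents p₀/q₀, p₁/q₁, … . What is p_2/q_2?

42/13

Using pₖ = aₖpₖ₋₁ + pₖ₋₂, qₖ = aₖqₖ₋₁ + qₖ₋₂ (with p₋₁=1, p₋₂=0, q₋₁=0, q₋₂=1):
  k=0: a=3, p=3, q=1
  k=1: a=4, p=13, q=4
  k=2: a=3, p=42, q=13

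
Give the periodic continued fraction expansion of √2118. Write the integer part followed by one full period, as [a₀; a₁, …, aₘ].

a₀ = ⌊√2118⌋ = 46.

[46; 46, 92]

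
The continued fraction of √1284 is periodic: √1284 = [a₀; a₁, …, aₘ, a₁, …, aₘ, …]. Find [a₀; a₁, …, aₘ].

a₀ = ⌊√1284⌋ = 35.

[35; 1, 4, 1, 70]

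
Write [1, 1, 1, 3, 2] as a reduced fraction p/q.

25/16

Using pₖ = aₖpₖ₋₁ + pₖ₋₂ and qₖ = aₖqₖ₋₁ + qₖ₋₂:
  k=0: a=1, p=1, q=1
  k=1: a=1, p=2, q=1
  k=2: a=1, p=3, q=2
  k=3: a=3, p=11, q=7
  k=4: a=2, p=25, q=16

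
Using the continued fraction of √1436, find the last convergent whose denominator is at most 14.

341/9

√1436 = [37; 1, 8, 2, 18, 2, 8, 1, 74, …] (period length 8).
Convergents:
  p_0/q_0 = 37/1
  p_1/q_1 = 38/1
  p_2/q_2 = 341/9
  p_3/q_3 = 720/19
q_2 = 9 ≤ 14 < 19 = q_3, so the answer is 341/9.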